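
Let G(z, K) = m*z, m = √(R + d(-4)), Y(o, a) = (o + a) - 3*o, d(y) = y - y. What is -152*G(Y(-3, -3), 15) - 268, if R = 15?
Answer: -268 - 456*√15 ≈ -2034.1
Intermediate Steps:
d(y) = 0
Y(o, a) = a - 2*o (Y(o, a) = (a + o) - 3*o = a - 2*o)
m = √15 (m = √(15 + 0) = √15 ≈ 3.8730)
G(z, K) = z*√15 (G(z, K) = √15*z = z*√15)
-152*G(Y(-3, -3), 15) - 268 = -152*(-3 - 2*(-3))*√15 - 268 = -152*(-3 + 6)*√15 - 268 = -456*√15 - 268 = -268 - 456*√15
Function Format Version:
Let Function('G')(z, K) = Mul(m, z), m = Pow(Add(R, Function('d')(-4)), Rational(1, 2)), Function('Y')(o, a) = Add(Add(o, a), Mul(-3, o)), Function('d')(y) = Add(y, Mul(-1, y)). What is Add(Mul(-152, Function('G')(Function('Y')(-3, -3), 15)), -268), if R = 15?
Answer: Add(-268, Mul(-456, Pow(15, Rational(1, 2)))) ≈ -2034.1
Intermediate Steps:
Function('d')(y) = 0
Function('Y')(o, a) = Add(a, Mul(-2, o)) (Function('Y')(o, a) = Add(Add(a, o), Mul(-3, o)) = Add(a, Mul(-2, o)))
m = Pow(15, Rational(1, 2)) (m = Pow(Add(15, 0), Rational(1, 2)) = Pow(15, Rational(1, 2)) ≈ 3.8730)
Function('G')(z, K) = Mul(z, Pow(15, Rational(1, 2))) (Function('G')(z, K) = Mul(Pow(15, Rational(1, 2)), z) = Mul(z, Pow(15, Rational(1, 2))))
Add(Mul(-152, Function('G')(Function('Y')(-3, -3), 15)), -268) = Add(Mul(-152, Mul(Add(-3, Mul(-2, -3)), Pow(15, Rational(1, 2)))), -268) = Add(Mul(-152, Mul(Add(-3, 6), Pow(15, Rational(1, 2)))), -268) = Add(Mul(-152, Mul(3, Pow(15, Rational(1, 2)))), -268) = Add(Mul(-456, Pow(15, Rational(1, 2))), -268) = Add(-268, Mul(-456, Pow(15, Rational(1, 2))))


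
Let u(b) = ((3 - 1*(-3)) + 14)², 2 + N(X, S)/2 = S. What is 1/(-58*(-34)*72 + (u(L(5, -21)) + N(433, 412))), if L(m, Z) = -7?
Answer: 1/143204 ≈ 6.9830e-6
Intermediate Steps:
N(X, S) = -4 + 2*S
u(b) = 400 (u(b) = ((3 + 3) + 14)² = (6 + 14)² = 20² = 400)
1/(-58*(-34)*72 + (u(L(5, -21)) + N(433, 412))) = 1/(-58*(-34)*72 + (400 + (-4 + 2*412))) = 1/(1972*72 + (400 + (-4 + 824))) = 1/(141984 + (400 + 820)) = 1/(141984 + 1220) = 1/143204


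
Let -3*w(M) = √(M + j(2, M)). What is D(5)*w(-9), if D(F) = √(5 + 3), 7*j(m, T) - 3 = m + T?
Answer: -2*I*√938/21 ≈ -2.9168*I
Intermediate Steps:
j(m, T) = 3/7 + T/7 + m/7 (j(m, T) = 3/7 + (m + T)/7 = 3/7 + (T + m)/7 = 3/7 + (T/7 + m/7) = 3/7 + T/7 + m/7)
w(M) = -√(5/7 + 8*M/7)/3 (w(M) = -√(M + (3/7 + M/7 + (⅐)*2))/3 = -√(M + (3/7 + M/7 + 2/7))/3 = -√(M + (5/7 + M/7))/3 = -√(5/7 + 8*M/7)/3)
D(F) = 2*√2 (D(F) = √8 = 2*√2)
D(5)*w(-9) = (2*√2)*(-√(35 + 56*(-9))/21) = (2*√2)*(-√(35 - 504)/21) = (2*√2)*(-I*√469/21) = -2*I*√938/21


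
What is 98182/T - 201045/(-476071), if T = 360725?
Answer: 119263560547/171730711475 ≈ 0.69448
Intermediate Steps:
98182/T - 201045/(-476071) = 98182/360725 - 201045/(-476071) = 98182*(1/360725) - 201045*(-1/476071) = 98182/360725 + 201045/476071 = 119263560547/171730711475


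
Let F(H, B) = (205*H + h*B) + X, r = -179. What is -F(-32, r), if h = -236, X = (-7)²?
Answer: -35733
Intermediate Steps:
X = 49
F(H, B) = 49 - 236*B + 205*H (F(H, B) = (205*H - 236*B) + 49 = (-236*B + 205*H) + 49 = 49 - 236*B + 205*H)
-F(-32, r) = -(49 - 236*(-179) + 205*(-32)) = -(49 + 42244 - 6560) = -1*35733 = -35733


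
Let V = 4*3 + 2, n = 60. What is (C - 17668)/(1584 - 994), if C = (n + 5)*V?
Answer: -8379/295 ≈ -28.403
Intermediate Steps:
V = 14 (V = 12 + 2 = 14)
C = 910 (C = (60 + 5)*14 = 65*14 = 910)
(C - 17668)/(1584 - 994) = (910 - 17668)/(1584 - 994) = -16758/590 = -16758*1/590 = -8379/295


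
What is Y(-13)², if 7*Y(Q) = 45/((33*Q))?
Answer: 225/1002001 ≈ 0.00022455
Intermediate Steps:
Y(Q) = 15/(77*Q) (Y(Q) = (45/((33*Q)))/7 = (45*(1/(33*Q)))/7 = (15/(11*Q))/7 = 15/(77*Q))
Y(-13)² = ((15/77)/(-13))² = ((15/77)*(-1/13))² = (-15/1001)² = 225/1002001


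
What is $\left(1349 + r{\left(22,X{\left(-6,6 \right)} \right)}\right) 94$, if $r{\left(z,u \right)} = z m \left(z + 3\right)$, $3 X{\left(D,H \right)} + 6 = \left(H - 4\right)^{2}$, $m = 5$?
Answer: $385306$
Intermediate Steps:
$X{\left(D,H \right)} = -2 + \frac{\left(-4 + H\right)^{2}}{3}$ ($X{\left(D,H \right)} = -2 + \frac{\left(H - 4\right)^{2}}{3} = -2 + \frac{\left(-4 + H\right)^{2}}{3}$)
$r{\left(z,u \right)} = 5 z \left(3 + z\right)$ ($r{\left(z,u \right)} = z 5 \left(z + 3\right) = 5 z \left(3 + z\right)$)
$\left(1349 + r{\left(22,X{\left(-6,6 \right)} \right)}\right) 94 = \left(1349 + 5 \cdot 22 \left(3 + 22\right)\right) 94 = \left(1349 + 5 \cdot 22 \cdot 25\right) 94 = \left(1349 + 2750\right) 94 = 4099 \cdot 94 = 385306$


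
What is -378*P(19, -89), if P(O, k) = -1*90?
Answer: 34020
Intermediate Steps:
P(O, k) = -90
-378*P(19, -89) = -378*(-90) = 34020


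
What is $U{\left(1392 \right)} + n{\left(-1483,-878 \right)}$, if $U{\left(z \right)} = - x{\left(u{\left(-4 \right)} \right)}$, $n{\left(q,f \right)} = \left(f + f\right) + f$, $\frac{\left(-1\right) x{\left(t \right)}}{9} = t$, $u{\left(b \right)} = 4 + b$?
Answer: $-2634$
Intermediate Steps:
$x{\left(t \right)} = - 9 t$
$n{\left(q,f \right)} = 3 f$ ($n{\left(q,f \right)} = 2 f + f = 3 f$)
$U{\left(z \right)} = 0$ ($U{\left(z \right)} = - \left(-9\right) \left(4 - 4\right) = - \left(-9\right) 0 = \left(-1\right) 0 = 0$)
$U{\left(1392 \right)} + n{\left(-1483,-878 \right)} = 0 + 3 \left(-878\right) = 0 - 2634 = -2634$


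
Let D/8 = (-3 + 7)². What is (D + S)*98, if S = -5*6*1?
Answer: 9604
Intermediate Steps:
D = 128 (D = 8*(-3 + 7)² = 8*4² = 8*16 = 128)
S = -30 (S = -30*1 = -30)
(D + S)*98 = (128 - 30)*98 = 98*98 = 9604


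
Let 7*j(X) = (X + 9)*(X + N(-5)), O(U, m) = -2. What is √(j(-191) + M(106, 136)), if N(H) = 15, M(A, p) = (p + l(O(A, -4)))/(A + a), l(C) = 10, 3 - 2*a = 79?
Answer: √5292338/34 ≈ 67.662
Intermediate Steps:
a = -38 (a = 3/2 - ½*79 = 3/2 - 79/2 = -38)
M(A, p) = (10 + p)/(-38 + A) (M(A, p) = (p + 10)/(A - 38) = (10 + p)/(-38 + A))
j(X) = (9 + X)*(15 + X)/7 (j(X) = ((X + 9)*(X + 15))/7 = ((9 + X)*(15 + X))/7 = (9 + X)*(15 + X)/7)
√(j(-191) + M(106, 136)) = √((135/7 + (⅐)*(-191)² + (24/7)*(-191)) + (10 + 136)/(-38 + 106)) = √((135/7 + (⅐)*36481 - 4584/7) + 146/68) = √((135/7 + 36481/7 - 4584/7) + (1/68)*146) = √(4576 + 73/34) = √(155657/34) = √5292338/34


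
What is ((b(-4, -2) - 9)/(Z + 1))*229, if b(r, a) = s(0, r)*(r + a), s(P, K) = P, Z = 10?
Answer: -2061/11 ≈ -187.36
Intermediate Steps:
b(r, a) = 0 (b(r, a) = 0*(r + a) = 0*(a + r) = 0)
((b(-4, -2) - 9)/(Z + 1))*229 = ((0 - 9)/(10 + 1))*229 = -9/11*229 = -2061/11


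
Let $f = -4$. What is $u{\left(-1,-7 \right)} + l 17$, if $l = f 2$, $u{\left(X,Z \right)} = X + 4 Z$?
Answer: $-165$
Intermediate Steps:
$l = -8$ ($l = \left(-4\right) 2 = -8$)
$u{\left(-1,-7 \right)} + l 17 = \left(-1 + 4 \left(-7\right)\right) - 136 = \left(-1 - 28\right) - 136 = -29 - 136 = -165$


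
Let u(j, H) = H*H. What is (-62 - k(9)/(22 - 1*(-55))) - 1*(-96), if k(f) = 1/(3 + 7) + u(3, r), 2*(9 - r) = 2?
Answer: 25539/770 ≈ 33.168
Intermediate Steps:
r = 8 (r = 9 - ½*2 = 9 - 1 = 8)
u(j, H) = H²
k(f) = 641/10 (k(f) = 1/(3 + 7) + 8² = 1/10 + 64 = ⅒ + 64 = 641/10)
(-62 - k(9)/(22 - 1*(-55))) - 1*(-96) = (-62 - 641/(10*(22 - 1*(-55)))) - 1*(-96) = (-62 - 641/(10*(22 + 55))) + 96 = (-62 - 641/(10*77)) + 96 = (-62 - 1*641/770) + 96 = (-62 - 641/770) + 96 = -48381/770 + 96 = 25539/770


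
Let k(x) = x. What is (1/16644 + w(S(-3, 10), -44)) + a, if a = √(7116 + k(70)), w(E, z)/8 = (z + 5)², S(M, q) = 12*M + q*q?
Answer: 202524193/16644 + √7186 ≈ 12253.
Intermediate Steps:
S(M, q) = q² + 12*M (S(M, q) = 12*M + q² = q² + 12*M)
w(E, z) = 8*(5 + z)² (w(E, z) = 8*(z + 5)² = 8*(5 + z)²)
a = √7186 (a = √(7116 + 70) = √7186 ≈ 84.770)
(1/16644 + w(S(-3, 10), -44)) + a = (1/16644 + 8*(5 - 44)²) + √7186 = (1/16644 + 8*(-39)²) + √7186 = (1/16644 + 8*1521) + √7186 = (1/16644 + 12168) + √7186 = 202524193/16644 + √7186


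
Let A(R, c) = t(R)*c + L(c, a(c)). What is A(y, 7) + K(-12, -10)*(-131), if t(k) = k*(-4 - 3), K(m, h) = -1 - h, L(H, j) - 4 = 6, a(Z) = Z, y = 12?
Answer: -1757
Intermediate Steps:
L(H, j) = 10 (L(H, j) = 4 + 6 = 10)
t(k) = -7*k (t(k) = k*(-7) = -7*k)
A(R, c) = 10 - 7*R*c (A(R, c) = (-7*R)*c + 10 = -7*R*c + 10 = 10 - 7*R*c)
A(y, 7) + K(-12, -10)*(-131) = (10 - 7*12*7) + (-1 - 1*(-10))*(-131) = (10 - 588) + (-1 + 10)*(-131) = -578 + 9*(-131) = -578 - 1179 = -1757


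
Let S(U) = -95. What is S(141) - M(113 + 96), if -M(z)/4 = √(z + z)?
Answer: -95 + 4*√418 ≈ -13.220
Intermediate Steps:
M(z) = -4*√2*√z (M(z) = -4*√(z + z) = -4*√2*√z)
S(141) - M(113 + 96) = -95 - (-4)*√2*√(113 + 96) = -95 - (-4)*√2*√209 = -95 - (-4)*√418 = -95 + 4*√418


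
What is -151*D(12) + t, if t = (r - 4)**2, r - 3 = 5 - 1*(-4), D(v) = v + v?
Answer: -3560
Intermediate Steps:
D(v) = 2*v
r = 12 (r = 3 + (5 - 1*(-4)) = 3 + (5 + 4) = 3 + 9 = 12)
t = 64 (t = (12 - 4)**2 = 8**2 = 64)
-151*D(12) + t = -302*12 + 64 = -151*24 + 64 = -3624 + 64 = -3560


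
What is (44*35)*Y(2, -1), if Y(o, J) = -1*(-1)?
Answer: 1540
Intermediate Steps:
Y(o, J) = 1
(44*35)*Y(2, -1) = (44*35)*1 = 1540*1 = 1540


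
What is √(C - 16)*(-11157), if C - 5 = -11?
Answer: -11157*I*√22 ≈ -52331.0*I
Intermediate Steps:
C = -6 (C = 5 - 11 = -6)
√(C - 16)*(-11157) = √(-6 - 16)*(-11157) = √(-22)*(-11157) = (I*√22)*(-11157) = -11157*I*√22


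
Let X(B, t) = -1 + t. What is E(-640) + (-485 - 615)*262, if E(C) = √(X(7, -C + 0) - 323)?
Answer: -288200 + 2*√79 ≈ -2.8818e+5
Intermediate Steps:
E(C) = √(-324 - C) (E(C) = √((-1 + (-C + 0)) - 323) = √((-1 - C) - 323) = √(-324 - C))
E(-640) + (-485 - 615)*262 = √(-324 - 1*(-640)) + (-485 - 615)*262 = √(-324 + 640) - 1100*262 = √316 - 288200 = 2*√79 - 288200 = -288200 + 2*√79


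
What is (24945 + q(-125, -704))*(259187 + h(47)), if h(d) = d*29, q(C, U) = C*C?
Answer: 10570513500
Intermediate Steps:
q(C, U) = C²
h(d) = 29*d
(24945 + q(-125, -704))*(259187 + h(47)) = (24945 + (-125)²)*(259187 + 29*47) = (24945 + 15625)*(259187 + 1363) = 40570*260550 = 10570513500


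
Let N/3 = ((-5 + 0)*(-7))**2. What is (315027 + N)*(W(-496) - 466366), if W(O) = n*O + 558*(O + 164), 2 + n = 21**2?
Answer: -277068682932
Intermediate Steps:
n = 439 (n = -2 + 21**2 = -2 + 441 = 439)
W(O) = 91512 + 997*O (W(O) = 439*O + 558*(O + 164) = 439*O + 558*(164 + O) = 439*O + (91512 + 558*O) = 91512 + 997*O)
N = 3675 (N = 3*((-5 + 0)*(-7))**2 = 3*(-5*(-7))**2 = 3*35**2 = 3*1225 = 3675)
(315027 + N)*(W(-496) - 466366) = (315027 + 3675)*((91512 + 997*(-496)) - 466366) = 318702*((91512 - 494512) - 466366) = 318702*(-403000 - 466366) = 318702*(-869366) = -277068682932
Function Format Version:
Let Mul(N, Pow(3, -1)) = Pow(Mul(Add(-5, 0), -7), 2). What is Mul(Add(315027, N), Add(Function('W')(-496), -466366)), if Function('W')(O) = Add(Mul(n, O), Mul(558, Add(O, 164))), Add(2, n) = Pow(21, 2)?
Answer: -277068682932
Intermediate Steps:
n = 439 (n = Add(-2, Pow(21, 2)) = Add(-2, 441) = 439)
Function('W')(O) = Add(91512, Mul(997, O)) (Function('W')(O) = Add(Mul(439, O), Mul(558, Add(O, 164))) = Add(Mul(439, O), Mul(558, Add(164, O))) = Add(Mul(439, O), Add(91512, Mul(558, O))) = Add(91512, Mul(997, O)))
N = 3675 (N = Mul(3, Pow(Mul(Add(-5, 0), -7), 2)) = Mul(3, Pow(Mul(-5, -7), 2)) = Mul(3, Pow(35, 2)) = Mul(3, 1225) = 3675)
Mul(Add(315027, N), Add(Function('W')(-496), -466366)) = Mul(Add(315027, 3675), Add(Add(91512, Mul(997, -496)), -466366)) = Mul(318702, Add(Add(91512, -494512), -466366)) = Mul(318702, Add(-403000, -466366)) = Mul(318702, -869366) = -277068682932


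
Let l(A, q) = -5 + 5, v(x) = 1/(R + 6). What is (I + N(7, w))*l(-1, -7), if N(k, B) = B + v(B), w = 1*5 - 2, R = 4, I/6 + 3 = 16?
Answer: 0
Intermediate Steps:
I = 78 (I = -18 + 6*16 = -18 + 96 = 78)
v(x) = 1/10 (v(x) = 1/(4 + 6) = 1/10)
l(A, q) = 0
w = 3 (w = 5 - 2 = 3)
N(k, B) = 1/10 + B (N(k, B) = B + 1/10 = 1/10 + B)
(I + N(7, w))*l(-1, -7) = (78 + (1/10 + 3))*0 = (78 + 31/10)*0 = (811/10)*0 = 0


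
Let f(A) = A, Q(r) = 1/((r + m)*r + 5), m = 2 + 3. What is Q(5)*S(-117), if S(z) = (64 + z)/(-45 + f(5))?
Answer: 53/2200 ≈ 0.024091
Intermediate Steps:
m = 5
Q(r) = 1/(5 + r*(5 + r)) (Q(r) = 1/((r + 5)*r + 5) = 1/((5 + r)*r + 5) = 1/(r*(5 + r) + 5) = 1/(5 + r*(5 + r)))
S(z) = -8/5 - z/40 (S(z) = (64 + z)/(-45 + 5) = (64 + z)/(-40) = (64 + z)*(-1/40) = -8/5 - z/40)
Q(5)*S(-117) = (-8/5 - 1/40*(-117))/(5 + 5² + 5*5) = (-8/5 + 117/40)/(5 + 25 + 25) = (53/40)/55 = (1/55)*(53/40) = 53/2200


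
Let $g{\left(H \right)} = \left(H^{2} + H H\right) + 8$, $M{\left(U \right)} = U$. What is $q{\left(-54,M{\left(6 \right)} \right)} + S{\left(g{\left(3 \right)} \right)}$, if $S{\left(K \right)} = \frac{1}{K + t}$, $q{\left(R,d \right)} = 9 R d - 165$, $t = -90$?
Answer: $- \frac{197185}{64} \approx -3081.0$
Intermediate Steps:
$g{\left(H \right)} = 8 + 2 H^{2}$ ($g{\left(H \right)} = \left(H^{2} + H^{2}\right) + 8 = 2 H^{2} + 8 = 8 + 2 H^{2}$)
$q{\left(R,d \right)} = -165 + 9 R d$ ($q{\left(R,d \right)} = 9 R d - 165 = -165 + 9 R d$)
$S{\left(K \right)} = \frac{1}{-90 + K}$ ($S{\left(K \right)} = \frac{1}{K - 90} = \frac{1}{-90 + K}$)
$q{\left(-54,M{\left(6 \right)} \right)} + S{\left(g{\left(3 \right)} \right)} = \left(-165 + 9 \left(-54\right) 6\right) + \frac{1}{-90 + \left(8 + 2 \cdot 3^{2}\right)} = \left(-165 - 2916\right) + \frac{1}{-90 + \left(8 + 2 \cdot 9\right)} = -3081 + \frac{1}{-90 + \left(8 + 18\right)} = -3081 + \frac{1}{-90 + 26} = -3081 + \frac{1}{-64} = -3081 - \frac{1}{64} = - \frac{197185}{64}$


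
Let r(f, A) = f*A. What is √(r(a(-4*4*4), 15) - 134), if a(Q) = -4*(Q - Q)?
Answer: I*√134 ≈ 11.576*I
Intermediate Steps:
a(Q) = 0 (a(Q) = -4*0 = 0)
r(f, A) = A*f
√(r(a(-4*4*4), 15) - 134) = √(15*0 - 134) = √(0 - 134) = √(-134) = I*√134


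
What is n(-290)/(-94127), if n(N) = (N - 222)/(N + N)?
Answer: -128/13648415 ≈ -9.3784e-6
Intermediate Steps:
n(N) = (-222 + N)/(2*N) (n(N) = (-222 + N)/((2*N)) = (-222 + N)*(1/(2*N)) = (-222 + N)/(2*N))
n(-290)/(-94127) = ((½)*(-222 - 290)/(-290))/(-94127) = ((½)*(-1/290)*(-512))*(-1/94127) = (128/145)*(-1/94127) = -128/13648415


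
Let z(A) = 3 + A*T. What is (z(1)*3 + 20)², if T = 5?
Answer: 1936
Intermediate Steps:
z(A) = 3 + 5*A (z(A) = 3 + A*5 = 3 + 5*A)
(z(1)*3 + 20)² = ((3 + 5*1)*3 + 20)² = ((3 + 5)*3 + 20)² = (8*3 + 20)² = (24 + 20)² = 44² = 1936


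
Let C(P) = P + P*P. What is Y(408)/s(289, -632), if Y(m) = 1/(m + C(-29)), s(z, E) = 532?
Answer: 1/649040 ≈ 1.5407e-6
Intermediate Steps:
C(P) = P + P²
Y(m) = 1/(812 + m) (Y(m) = 1/(m - 29*(1 - 29)) = 1/(m - 29*(-28)) = 1/(m + 812) = 1/(812 + m))
Y(408)/s(289, -632) = 1/((812 + 408)*532) = (1/532)/1220 = (1/1220)*(1/532) = 1/649040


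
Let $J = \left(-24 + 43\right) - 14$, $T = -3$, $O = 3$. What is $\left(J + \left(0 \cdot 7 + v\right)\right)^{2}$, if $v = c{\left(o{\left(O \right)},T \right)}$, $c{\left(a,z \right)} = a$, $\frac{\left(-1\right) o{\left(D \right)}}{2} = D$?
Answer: $1$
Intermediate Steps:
$o{\left(D \right)} = - 2 D$
$v = -6$ ($v = \left(-2\right) 3 = -6$)
$J = 5$ ($J = 19 - 14 = 5$)
$\left(J + \left(0 \cdot 7 + v\right)\right)^{2} = \left(5 + \left(0 \cdot 7 - 6\right)\right)^{2} = \left(5 + \left(0 - 6\right)\right)^{2} = \left(5 - 6\right)^{2} = \left(-1\right)^{2} = 1$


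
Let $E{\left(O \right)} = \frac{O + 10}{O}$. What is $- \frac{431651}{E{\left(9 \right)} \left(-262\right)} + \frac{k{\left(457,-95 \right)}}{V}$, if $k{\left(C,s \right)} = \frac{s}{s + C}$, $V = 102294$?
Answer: $\frac{71928995508371}{92168735292} \approx 780.41$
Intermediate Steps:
$k{\left(C,s \right)} = \frac{s}{C + s}$
$E{\left(O \right)} = \frac{10 + O}{O}$
$- \frac{431651}{E{\left(9 \right)} \left(-262\right)} + \frac{k{\left(457,-95 \right)}}{V} = - \frac{431651}{\frac{10 + 9}{9} \left(-262\right)} + \frac{\left(-95\right) \frac{1}{457 - 95}}{102294} = - \frac{431651}{\frac{1}{9} \cdot 19 \left(-262\right)} + - \frac{95}{362} \cdot \frac{1}{102294} = - \frac{431651}{\frac{19}{9} \left(-262\right)} + \left(-95\right) \frac{1}{362} \cdot \frac{1}{102294} = - \frac{431651}{- \frac{4978}{9}} - \frac{95}{37030428} = \left(-431651\right) \left(- \frac{9}{4978}\right) - \frac{95}{37030428} = \frac{3884859}{4978} - \frac{95}{37030428} = \frac{71928995508371}{92168735292}$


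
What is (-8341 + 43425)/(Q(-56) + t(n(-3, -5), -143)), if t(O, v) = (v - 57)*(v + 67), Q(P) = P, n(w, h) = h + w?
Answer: 8771/3786 ≈ 2.3167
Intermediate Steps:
t(O, v) = (-57 + v)*(67 + v)
(-8341 + 43425)/(Q(-56) + t(n(-3, -5), -143)) = (-8341 + 43425)/(-56 + (-3819 + (-143)² + 10*(-143))) = 35084/(-56 + (-3819 + 20449 - 1430)) = 35084/(-56 + 15200) = 35084/15144 = 35084*(1/15144) = 8771/3786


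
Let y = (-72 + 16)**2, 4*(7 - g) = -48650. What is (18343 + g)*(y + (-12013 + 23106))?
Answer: 868324725/2 ≈ 4.3416e+8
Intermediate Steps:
g = 24339/2 (g = 7 - 1/4*(-48650) = 7 + 24325/2 = 24339/2 ≈ 12170.)
y = 3136 (y = (-56)**2 = 3136)
(18343 + g)*(y + (-12013 + 23106)) = (18343 + 24339/2)*(3136 + (-12013 + 23106)) = 61025*(3136 + 11093)/2 = (61025/2)*14229 = 868324725/2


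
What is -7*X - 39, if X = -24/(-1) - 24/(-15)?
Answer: -1091/5 ≈ -218.20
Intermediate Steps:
X = 128/5 (X = -24*(-1) - 24*(-1/15) = 24 + 8/5 = 128/5 ≈ 25.600)
-7*X - 39 = -7*128/5 - 39 = -896/5 - 39 = -1091/5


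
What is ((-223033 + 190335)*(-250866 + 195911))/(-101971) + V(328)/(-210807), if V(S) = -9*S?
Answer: -42089190687082/2388466733 ≈ -17622.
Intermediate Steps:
((-223033 + 190335)*(-250866 + 195911))/(-101971) + V(328)/(-210807) = ((-223033 + 190335)*(-250866 + 195911))/(-101971) - 9*328/(-210807) = -32698*(-54955)*(-1/101971) - 2952*(-1/210807) = 1796918590*(-1/101971) + 328/23423 = -1796918590/101971 + 328/23423 = -42089190687082/2388466733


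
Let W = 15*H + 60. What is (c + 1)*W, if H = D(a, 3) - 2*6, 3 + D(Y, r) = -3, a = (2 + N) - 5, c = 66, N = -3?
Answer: -14070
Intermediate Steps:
a = -6 (a = (2 - 3) - 5 = -1 - 5 = -6)
D(Y, r) = -6 (D(Y, r) = -3 - 3 = -6)
H = -18 (H = -6 - 2*6 = -6 - 12 = -18)
W = -210 (W = 15*(-18) + 60 = -270 + 60 = -210)
(c + 1)*W = (66 + 1)*(-210) = 67*(-210) = -14070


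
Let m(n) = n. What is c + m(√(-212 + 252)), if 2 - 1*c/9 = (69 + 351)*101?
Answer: -381762 + 2*√10 ≈ -3.8176e+5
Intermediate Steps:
c = -381762 (c = 18 - 9*(69 + 351)*101 = 18 - 3780*101 = 18 - 9*42420 = 18 - 381780 = -381762)
c + m(√(-212 + 252)) = -381762 + √(-212 + 252) = -381762 + √40 = -381762 + 2*√10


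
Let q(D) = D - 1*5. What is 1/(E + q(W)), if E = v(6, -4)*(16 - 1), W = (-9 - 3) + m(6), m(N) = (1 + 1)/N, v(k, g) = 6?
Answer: 3/220 ≈ 0.013636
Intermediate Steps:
m(N) = 2/N
W = -35/3 (W = (-9 - 3) + 2/6 = -12 + 2*(⅙) = -12 + ⅓ = -35/3 ≈ -11.667)
q(D) = -5 + D (q(D) = D - 5 = -5 + D)
E = 90 (E = 6*(16 - 1) = 6*15 = 90)
1/(E + q(W)) = 1/(90 + (-5 - 35/3)) = 1/(90 - 50/3) = 1/(220/3) = 3/220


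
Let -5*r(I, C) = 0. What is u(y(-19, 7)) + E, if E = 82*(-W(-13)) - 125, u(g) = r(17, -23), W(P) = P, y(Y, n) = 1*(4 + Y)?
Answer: 941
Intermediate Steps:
y(Y, n) = 4 + Y
r(I, C) = 0 (r(I, C) = -1/5*0 = 0)
u(g) = 0
E = 941 (E = 82*(-1*(-13)) - 125 = 82*13 - 125 = 1066 - 125 = 941)
u(y(-19, 7)) + E = 0 + 941 = 941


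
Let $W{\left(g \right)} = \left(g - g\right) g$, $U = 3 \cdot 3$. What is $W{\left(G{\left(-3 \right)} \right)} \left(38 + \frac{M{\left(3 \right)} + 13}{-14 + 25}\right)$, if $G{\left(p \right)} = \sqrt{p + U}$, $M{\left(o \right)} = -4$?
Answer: $0$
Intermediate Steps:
$U = 9$
$G{\left(p \right)} = \sqrt{9 + p}$ ($G{\left(p \right)} = \sqrt{p + 9} = \sqrt{9 + p}$)
$W{\left(g \right)} = 0$ ($W{\left(g \right)} = 0 g = 0$)
$W{\left(G{\left(-3 \right)} \right)} \left(38 + \frac{M{\left(3 \right)} + 13}{-14 + 25}\right) = 0 \left(38 + \frac{-4 + 13}{-14 + 25}\right) = 0 \left(38 + \frac{9}{11}\right) = 0 \cdot \frac{427}{11} = 0$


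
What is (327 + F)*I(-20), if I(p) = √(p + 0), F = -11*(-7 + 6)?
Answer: 676*I*√5 ≈ 1511.6*I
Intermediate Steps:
F = 11 (F = -11*(-1) = 11)
I(p) = √p
(327 + F)*I(-20) = (327 + 11)*√(-20) = 338*(2*I*√5) = 676*I*√5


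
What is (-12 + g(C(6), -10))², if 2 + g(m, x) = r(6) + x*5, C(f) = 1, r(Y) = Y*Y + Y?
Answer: 484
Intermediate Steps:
r(Y) = Y + Y² (r(Y) = Y² + Y = Y + Y²)
g(m, x) = 40 + 5*x (g(m, x) = -2 + (6*(1 + 6) + x*5) = -2 + (6*7 + 5*x) = -2 + (42 + 5*x) = 40 + 5*x)
(-12 + g(C(6), -10))² = (-12 + (40 + 5*(-10)))² = (-12 + (40 - 50))² = (-12 - 10)² = (-22)² = 484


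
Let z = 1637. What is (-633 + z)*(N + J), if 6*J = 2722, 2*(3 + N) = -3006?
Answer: -3169628/3 ≈ -1.0565e+6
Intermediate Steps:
N = -1506 (N = -3 + (1/2)*(-3006) = -3 - 1503 = -1506)
J = 1361/3 (J = (1/6)*2722 = 1361/3 ≈ 453.67)
(-633 + z)*(N + J) = (-633 + 1637)*(-1506 + 1361/3) = 1004*(-3157/3) = -3169628/3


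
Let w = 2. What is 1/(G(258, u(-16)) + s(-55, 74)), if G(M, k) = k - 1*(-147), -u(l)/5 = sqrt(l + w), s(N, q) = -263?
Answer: I/(-116*I + 5*sqrt(14)) ≈ -0.0084021 + 0.0013551*I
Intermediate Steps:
u(l) = -5*sqrt(2 + l) (u(l) = -5*sqrt(l + 2) = -5*sqrt(2 + l))
G(M, k) = 147 + k (G(M, k) = k + 147 = 147 + k)
1/(G(258, u(-16)) + s(-55, 74)) = 1/((147 - 5*sqrt(2 - 16)) - 263) = 1/((147 - 5*I*sqrt(14)) - 263) = 1/(-116 - 5*I*sqrt(14))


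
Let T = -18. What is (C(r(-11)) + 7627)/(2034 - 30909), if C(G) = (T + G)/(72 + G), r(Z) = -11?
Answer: -465218/1761375 ≈ -0.26412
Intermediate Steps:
C(G) = (-18 + G)/(72 + G)
(C(r(-11)) + 7627)/(2034 - 30909) = ((-18 - 11)/(72 - 11) + 7627)/(2034 - 30909) = (-29/61 + 7627)/(-28875) = ((1/61)*(-29) + 7627)*(-1/28875) = (-29/61 + 7627)*(-1/28875) = (465218/61)*(-1/28875) = -465218/1761375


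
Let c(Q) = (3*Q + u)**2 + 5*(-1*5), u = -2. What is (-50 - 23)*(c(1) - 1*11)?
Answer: 2555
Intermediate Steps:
c(Q) = -25 + (-2 + 3*Q)**2 (c(Q) = (3*Q - 2)**2 + 5*(-1*5) = (-2 + 3*Q)**2 + 5*(-5) = (-2 + 3*Q)**2 - 25 = -25 + (-2 + 3*Q)**2)
(-50 - 23)*(c(1) - 1*11) = (-50 - 23)*((-25 + (-2 + 3*1)**2) - 1*11) = -73*((-25 + (-2 + 3)**2) - 11) = -73*((-25 + 1**2) - 11) = -73*((-25 + 1) - 11) = -73*(-24 - 11) = -73*(-35) = 2555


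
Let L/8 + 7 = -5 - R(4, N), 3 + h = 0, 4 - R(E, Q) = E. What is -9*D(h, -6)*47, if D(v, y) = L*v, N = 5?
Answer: -121824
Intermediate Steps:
R(E, Q) = 4 - E
h = -3 (h = -3 + 0 = -3)
L = -96 (L = -56 + 8*(-5 - (4 - 1*4)) = -56 + 8*(-5 - (4 - 4)) = -56 + 8*(-5 - 1*0) = -56 + 8*(-5 + 0) = -56 + 8*(-5) = -56 - 40 = -96)
D(v, y) = -96*v
-9*D(h, -6)*47 = -(-864)*(-3)*47 = -9*288*47 = -2592*47 = -121824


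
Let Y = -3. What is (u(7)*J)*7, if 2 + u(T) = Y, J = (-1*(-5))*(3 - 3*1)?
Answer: 0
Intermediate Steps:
J = 0 (J = 5*(3 - 3) = 5*0 = 0)
u(T) = -5 (u(T) = -2 - 3 = -5)
(u(7)*J)*7 = -5*0*7 = 0*7 = 0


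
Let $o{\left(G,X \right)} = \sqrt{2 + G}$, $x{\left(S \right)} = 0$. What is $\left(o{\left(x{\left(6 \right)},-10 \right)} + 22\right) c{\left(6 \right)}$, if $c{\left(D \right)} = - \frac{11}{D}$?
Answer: $- \frac{121}{3} - \frac{11 \sqrt{2}}{6} \approx -42.926$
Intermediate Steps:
$\left(o{\left(x{\left(6 \right)},-10 \right)} + 22\right) c{\left(6 \right)} = \left(\sqrt{2 + 0} + 22\right) \left(- \frac{11}{6}\right) = \left(\sqrt{2} + 22\right) \left(\left(-11\right) \frac{1}{6}\right) = \left(22 + \sqrt{2}\right) \left(- \frac{11}{6}\right) = - \frac{121}{3} - \frac{11 \sqrt{2}}{6}$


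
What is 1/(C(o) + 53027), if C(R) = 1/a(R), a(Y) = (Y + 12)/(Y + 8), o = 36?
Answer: 12/636335 ≈ 1.8858e-5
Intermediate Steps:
a(Y) = (12 + Y)/(8 + Y)
C(R) = (8 + R)/(12 + R) (C(R) = 1/((12 + R)/(8 + R)) = (8 + R)/(12 + R))
1/(C(o) + 53027) = 1/((8 + 36)/(12 + 36) + 53027) = 1/(44/48 + 53027) = 1/((1/48)*44 + 53027) = 1/(11/12 + 53027) = 1/(636335/12) = 12/636335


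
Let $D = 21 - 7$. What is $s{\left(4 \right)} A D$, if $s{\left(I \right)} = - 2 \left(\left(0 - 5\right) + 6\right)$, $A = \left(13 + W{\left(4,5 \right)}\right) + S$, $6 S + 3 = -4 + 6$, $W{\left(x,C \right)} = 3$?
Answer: $- \frac{1330}{3} \approx -443.33$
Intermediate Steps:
$S = - \frac{1}{6}$ ($S = - \frac{1}{2} + \frac{-4 + 6}{6} = - \frac{1}{2} + \frac{1}{6} \cdot 2 = - \frac{1}{2} + \frac{1}{3} = - \frac{1}{6} \approx -0.16667$)
$D = 14$ ($D = 21 - 7 = 14$)
$A = \frac{95}{6}$ ($A = \left(13 + 3\right) - \frac{1}{6} = 16 - \frac{1}{6} = \frac{95}{6} \approx 15.833$)
$s{\left(I \right)} = -2$ ($s{\left(I \right)} = - 2 \left(\left(0 - 5\right) + 6\right) = - 2 \left(-5 + 6\right) = \left(-2\right) 1 = -2$)
$s{\left(4 \right)} A D = \left(-2\right) \frac{95}{6} \cdot 14 = \left(- \frac{95}{3}\right) 14 = - \frac{1330}{3}$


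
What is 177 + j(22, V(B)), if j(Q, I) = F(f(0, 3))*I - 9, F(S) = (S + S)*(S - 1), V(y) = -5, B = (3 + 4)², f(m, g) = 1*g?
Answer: 108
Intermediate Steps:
f(m, g) = g
B = 49 (B = 7² = 49)
F(S) = 2*S*(-1 + S) (F(S) = (2*S)*(-1 + S) = 2*S*(-1 + S))
j(Q, I) = -9 + 12*I (j(Q, I) = (2*3*(-1 + 3))*I - 9 = (2*3*2)*I - 9 = 12*I - 9 = -9 + 12*I)
177 + j(22, V(B)) = 177 + (-9 + 12*(-5)) = 177 + (-9 - 60) = 177 - 69 = 108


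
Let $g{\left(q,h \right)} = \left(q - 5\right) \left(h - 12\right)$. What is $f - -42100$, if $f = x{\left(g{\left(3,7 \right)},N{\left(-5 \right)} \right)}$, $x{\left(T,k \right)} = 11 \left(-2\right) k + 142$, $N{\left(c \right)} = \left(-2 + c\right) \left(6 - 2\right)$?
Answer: $42858$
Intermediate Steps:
$N{\left(c \right)} = -8 + 4 c$ ($N{\left(c \right)} = \left(-2 + c\right) 4 = -8 + 4 c$)
$g{\left(q,h \right)} = \left(-12 + h\right) \left(-5 + q\right)$ ($g{\left(q,h \right)} = \left(-5 + q\right) \left(-12 + h\right) = \left(-12 + h\right) \left(-5 + q\right)$)
$x{\left(T,k \right)} = 142 - 22 k$ ($x{\left(T,k \right)} = - 22 k + 142 = 142 - 22 k$)
$f = 758$ ($f = 142 - 22 \left(-8 + 4 \left(-5\right)\right) = 142 - 22 \left(-8 - 20\right) = 142 - -616 = 142 + 616 = 758$)
$f - -42100 = 758 - -42100 = 758 + 42100 = 42858$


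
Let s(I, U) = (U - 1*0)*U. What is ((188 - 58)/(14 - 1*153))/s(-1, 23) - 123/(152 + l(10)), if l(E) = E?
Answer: -3021791/3970674 ≈ -0.76103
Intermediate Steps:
s(I, U) = U**2 (s(I, U) = (U + 0)*U = U*U = U**2)
((188 - 58)/(14 - 1*153))/s(-1, 23) - 123/(152 + l(10)) = ((188 - 58)/(14 - 1*153))/(23**2) - 123/(152 + 10) = (130/(14 - 153))/529 - 123/162 = (130/(-139))*(1/529) - 123*1/162 = (130*(-1/139))*(1/529) - 41/54 = -130/139*1/529 - 41/54 = -130/73531 - 41/54 = -3021791/3970674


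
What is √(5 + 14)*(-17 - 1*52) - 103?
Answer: -103 - 69*√19 ≈ -403.76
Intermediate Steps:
√(5 + 14)*(-17 - 1*52) - 103 = √19*(-17 - 52) - 103 = √19*(-69) - 103 = -69*√19 - 103 = -103 - 69*√19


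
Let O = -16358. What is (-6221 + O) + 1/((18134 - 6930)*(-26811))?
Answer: -6782515835077/300390444 ≈ -22579.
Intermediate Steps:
(-6221 + O) + 1/((18134 - 6930)*(-26811)) = (-6221 - 16358) + 1/((18134 - 6930)*(-26811)) = -22579 - 1/26811/11204 = -22579 + (1/11204)*(-1/26811) = -22579 - 1/300390444 = -6782515835077/300390444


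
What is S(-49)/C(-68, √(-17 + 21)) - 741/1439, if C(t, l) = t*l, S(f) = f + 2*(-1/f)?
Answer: -1485863/9589496 ≈ -0.15495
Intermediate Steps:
S(f) = f - 2/f
C(t, l) = l*t
S(-49)/C(-68, √(-17 + 21)) - 741/1439 = (-49 - 2/(-49))/((√(-17 + 21)*(-68))) - 741/1439 = (-49 - 2*(-1/49))/((√4*(-68))) - 741*1/1439 = (-49 + 2/49)/((2*(-68))) - 741/1439 = -2399/49/(-136) - 741/1439 = -2399/49*(-1/136) - 741/1439 = 2399/6664 - 741/1439 = -1485863/9589496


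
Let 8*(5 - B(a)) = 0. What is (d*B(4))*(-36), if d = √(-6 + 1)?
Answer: -180*I*√5 ≈ -402.49*I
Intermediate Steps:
B(a) = 5 (B(a) = 5 - ⅛*0 = 5 + 0 = 5)
d = I*√5 (d = √(-5) = I*√5 ≈ 2.2361*I)
(d*B(4))*(-36) = ((I*√5)*5)*(-36) = (5*I*√5)*(-36) = -180*I*√5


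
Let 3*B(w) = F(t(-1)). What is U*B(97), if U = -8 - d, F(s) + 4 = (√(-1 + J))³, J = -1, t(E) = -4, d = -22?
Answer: -56/3 - 28*I*√2/3 ≈ -18.667 - 13.199*I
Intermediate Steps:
F(s) = -4 - 2*I*√2 (F(s) = -4 + (√(-1 - 1))³ = -4 + (√(-2))³ = -4 + (I*√2)³ = -4 - 2*I*√2)
B(w) = -4/3 - 2*I*√2/3 (B(w) = (-4 - 2*I*√2)/3 = -4/3 - 2*I*√2/3)
U = 14 (U = -8 - 1*(-22) = -8 + 22 = 14)
U*B(97) = 14*(-4/3 - 2*I*√2/3) = -56/3 - 28*I*√2/3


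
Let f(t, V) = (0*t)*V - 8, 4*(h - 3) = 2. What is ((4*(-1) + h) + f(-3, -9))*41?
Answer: -697/2 ≈ -348.50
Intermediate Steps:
h = 7/2 (h = 3 + (1/4)*2 = 3 + 1/2 = 7/2 ≈ 3.5000)
f(t, V) = -8 (f(t, V) = 0*V - 8 = 0 - 8 = -8)
((4*(-1) + h) + f(-3, -9))*41 = ((4*(-1) + 7/2) - 8)*41 = ((-4 + 7/2) - 8)*41 = (-1/2 - 8)*41 = -17/2*41 = -697/2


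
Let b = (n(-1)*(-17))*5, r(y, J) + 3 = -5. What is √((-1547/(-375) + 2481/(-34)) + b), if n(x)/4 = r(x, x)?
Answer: √17239133730/2550 ≈ 51.489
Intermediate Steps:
r(y, J) = -8 (r(y, J) = -3 - 5 = -8)
n(x) = -32 (n(x) = 4*(-8) = -32)
b = 2720 (b = -32*(-17)*5 = 544*5 = 2720)
√((-1547/(-375) + 2481/(-34)) + b) = √((-1547/(-375) + 2481/(-34)) + 2720) = √((-1547*(-1/375) + 2481*(-1/34)) + 2720) = √((1547/375 - 2481/34) + 2720) = √(-877777/12750 + 2720) = √(33802223/12750) = √17239133730/2550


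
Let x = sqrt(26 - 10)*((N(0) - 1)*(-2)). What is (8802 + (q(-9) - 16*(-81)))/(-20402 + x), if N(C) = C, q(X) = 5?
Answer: -10103/20394 ≈ -0.49539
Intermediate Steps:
x = 8 (x = sqrt(26 - 10)*((0 - 1)*(-2)) = sqrt(16)*(-1*(-2)) = 4*2 = 8)
(8802 + (q(-9) - 16*(-81)))/(-20402 + x) = (8802 + (5 - 16*(-81)))/(-20402 + 8) = (8802 + (5 + 1296))/(-20394) = (8802 + 1301)*(-1/20394) = 10103*(-1/20394) = -10103/20394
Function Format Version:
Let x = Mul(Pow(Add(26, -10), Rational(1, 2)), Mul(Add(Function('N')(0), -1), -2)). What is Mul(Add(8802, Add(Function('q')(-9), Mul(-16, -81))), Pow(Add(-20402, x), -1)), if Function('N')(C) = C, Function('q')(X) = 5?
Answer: Rational(-10103, 20394) ≈ -0.49539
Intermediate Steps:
x = 8 (x = Mul(Pow(Add(26, -10), Rational(1, 2)), Mul(Add(0, -1), -2)) = Mul(Pow(16, Rational(1, 2)), Mul(-1, -2)) = Mul(4, 2) = 8)
Mul(Add(8802, Add(Function('q')(-9), Mul(-16, -81))), Pow(Add(-20402, x), -1)) = Mul(Add(8802, Add(5, Mul(-16, -81))), Pow(Add(-20402, 8), -1)) = Mul(Add(8802, Add(5, 1296)), Pow(-20394, -1)) = Mul(Add(8802, 1301), Rational(-1, 20394)) = Mul(10103, Rational(-1, 20394)) = Rational(-10103, 20394)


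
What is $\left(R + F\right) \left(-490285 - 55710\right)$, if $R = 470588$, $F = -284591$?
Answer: $-101553432015$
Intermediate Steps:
$\left(R + F\right) \left(-490285 - 55710\right) = \left(470588 - 284591\right) \left(-490285 - 55710\right) = 185997 \left(-545995\right) = -101553432015$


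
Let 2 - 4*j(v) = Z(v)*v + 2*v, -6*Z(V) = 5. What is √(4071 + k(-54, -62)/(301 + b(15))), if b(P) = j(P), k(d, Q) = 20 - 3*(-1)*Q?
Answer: √22998518503/2377 ≈ 63.800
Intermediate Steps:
Z(V) = -⅚ (Z(V) = -⅙*5 = -⅚)
k(d, Q) = 20 + 3*Q (k(d, Q) = 20 - (-3)*Q = 20 + 3*Q)
j(v) = ½ - 7*v/24 (j(v) = ½ - (-5*v/6 + 2*v)/4 = ½ - 7*v/24)
b(P) = ½ - 7*P/24
√(4071 + k(-54, -62)/(301 + b(15))) = √(4071 + (20 + 3*(-62))/(301 + (½ - 7/24*15))) = √(4071 + (20 - 186)/(301 + (½ - 35/8))) = √(4071 - 166/(301 - 31/8)) = √(4071 - 166/2377/8) = √(4071 - 166*8/2377) = √(4071 - 1328/2377) = √(9675439/2377) = √22998518503/2377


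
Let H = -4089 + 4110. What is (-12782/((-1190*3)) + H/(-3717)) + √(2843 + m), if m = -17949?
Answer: 53782/15045 + I*√15106 ≈ 3.5747 + 122.91*I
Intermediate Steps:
H = 21
(-12782/((-1190*3)) + H/(-3717)) + √(2843 + m) = (-12782/((-1190*3)) + 21/(-3717)) + √(2843 - 17949) = (-12782/(-3570) + 21*(-1/3717)) + √(-15106) = (-12782*(-1/3570) - 1/177) + I*√15106 = (913/255 - 1/177) + I*√15106 = 53782/15045 + I*√15106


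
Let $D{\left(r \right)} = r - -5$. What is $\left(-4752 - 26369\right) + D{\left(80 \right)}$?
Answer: $-31036$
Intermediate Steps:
$D{\left(r \right)} = 5 + r$ ($D{\left(r \right)} = r + 5 = 5 + r$)
$\left(-4752 - 26369\right) + D{\left(80 \right)} = \left(-4752 - 26369\right) + \left(5 + 80\right) = -31121 + 85 = -31036$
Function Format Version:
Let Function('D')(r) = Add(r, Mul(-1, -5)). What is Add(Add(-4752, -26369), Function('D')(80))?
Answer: -31036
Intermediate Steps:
Function('D')(r) = Add(5, r) (Function('D')(r) = Add(r, 5) = Add(5, r))
Add(Add(-4752, -26369), Function('D')(80)) = Add(Add(-4752, -26369), Add(5, 80)) = Add(-31121, 85) = -31036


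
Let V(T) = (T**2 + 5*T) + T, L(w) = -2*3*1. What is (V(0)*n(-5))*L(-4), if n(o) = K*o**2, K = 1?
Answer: 0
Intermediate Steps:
L(w) = -6 (L(w) = -6*1 = -6)
V(T) = T**2 + 6*T
n(o) = o**2 (n(o) = 1*o**2 = o**2)
(V(0)*n(-5))*L(-4) = ((0*(6 + 0))*(-5)**2)*(-6) = ((0*6)*25)*(-6) = (0*25)*(-6) = 0*(-6) = 0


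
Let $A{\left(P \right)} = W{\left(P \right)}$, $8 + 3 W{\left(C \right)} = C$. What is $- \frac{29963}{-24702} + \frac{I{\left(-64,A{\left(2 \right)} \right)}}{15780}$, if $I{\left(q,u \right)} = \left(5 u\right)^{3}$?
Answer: $\frac{2489523}{2165542} \approx 1.1496$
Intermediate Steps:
$W{\left(C \right)} = - \frac{8}{3} + \frac{C}{3}$
$A{\left(P \right)} = - \frac{8}{3} + \frac{P}{3}$
$I{\left(q,u \right)} = 125 u^{3}$
$- \frac{29963}{-24702} + \frac{I{\left(-64,A{\left(2 \right)} \right)}}{15780} = - \frac{29963}{-24702} + \frac{125 \left(- \frac{8}{3} + \frac{1}{3} \cdot 2\right)^{3}}{15780} = \left(-29963\right) \left(- \frac{1}{24702}\right) + 125 \left(- \frac{8}{3} + \frac{2}{3}\right)^{3} \cdot \frac{1}{15780} = \frac{29963}{24702} + 125 \left(-2\right)^{3} \cdot \frac{1}{15780} = \frac{29963}{24702} + 125 \left(-8\right) \frac{1}{15780} = \frac{29963}{24702} - \frac{50}{789} = \frac{2489523}{2165542}$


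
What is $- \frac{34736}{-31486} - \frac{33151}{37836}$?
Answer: $\frac{10403035}{45819396} \approx 0.22704$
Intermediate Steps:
$- \frac{34736}{-31486} - \frac{33151}{37836} = \left(-34736\right) \left(- \frac{1}{31486}\right) - \frac{33151}{37836} = \frac{1336}{1211} - \frac{33151}{37836} = \frac{10403035}{45819396}$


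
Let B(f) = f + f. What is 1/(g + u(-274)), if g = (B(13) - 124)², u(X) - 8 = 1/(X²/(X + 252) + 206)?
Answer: 35272/339034453 ≈ 0.00010404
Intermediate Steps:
B(f) = 2*f
u(X) = 8 + 1/(206 + X²/(252 + X)) (u(X) = 8 + 1/(X²/(X + 252) + 206) = 8 + 1/(X²/(252 + X) + 206) = 8 + 1/(206 + X²/(252 + X)))
g = 9604 (g = (2*13 - 124)² = (26 - 124)² = (-98)² = 9604)
1/(g + u(-274)) = 1/(9604 + (415548 + 8*(-274)² + 1649*(-274))/(51912 + (-274)² + 206*(-274))) = 1/(9604 + (415548 + 8*75076 - 451826)/(51912 + 75076 - 56444)) = 1/(9604 + (415548 + 600608 - 451826)/70544) = 1/(9604 + (1/70544)*564330) = 1/(9604 + 282165/35272) = 1/(339034453/35272) = 35272/339034453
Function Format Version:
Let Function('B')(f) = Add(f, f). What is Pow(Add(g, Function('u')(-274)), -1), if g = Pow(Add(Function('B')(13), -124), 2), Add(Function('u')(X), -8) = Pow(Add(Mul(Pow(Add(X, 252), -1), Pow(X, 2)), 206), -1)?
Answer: Rational(35272, 339034453) ≈ 0.00010404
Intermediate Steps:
Function('B')(f) = Mul(2, f)
Function('u')(X) = Add(8, Pow(Add(206, Mul(Pow(X, 2), Pow(Add(252, X), -1))), -1)) (Function('u')(X) = Add(8, Pow(Add(Mul(Pow(Add(X, 252), -1), Pow(X, 2)), 206), -1)) = Add(8, Pow(Add(Mul(Pow(Add(252, X), -1), Pow(X, 2)), 206), -1)) = Add(8, Pow(Add(Mul(Pow(X, 2), Pow(Add(252, X), -1)), 206), -1)) = Add(8, Pow(Add(206, Mul(Pow(X, 2), Pow(Add(252, X), -1))), -1)))
g = 9604 (g = Pow(Add(Mul(2, 13), -124), 2) = Pow(Add(26, -124), 2) = Pow(-98, 2) = 9604)
Pow(Add(g, Function('u')(-274)), -1) = Pow(Add(9604, Mul(Pow(Add(51912, Pow(-274, 2), Mul(206, -274)), -1), Add(415548, Mul(8, Pow(-274, 2)), Mul(1649, -274)))), -1) = Pow(Add(9604, Mul(Pow(Add(51912, 75076, -56444), -1), Add(415548, Mul(8, 75076), -451826))), -1) = Pow(Add(9604, Mul(Pow(70544, -1), Add(415548, 600608, -451826))), -1) = Pow(Add(9604, Mul(Rational(1, 70544), 564330)), -1) = Pow(Add(9604, Rational(282165, 35272)), -1) = Pow(Rational(339034453, 35272), -1) = Rational(35272, 339034453)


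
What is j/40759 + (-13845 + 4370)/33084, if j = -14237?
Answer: -857208433/1348470756 ≈ -0.63569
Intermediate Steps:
j/40759 + (-13845 + 4370)/33084 = -14237/40759 + (-13845 + 4370)/33084 = -14237*1/40759 - 9475*1/33084 = -14237/40759 - 9475/33084 = -857208433/1348470756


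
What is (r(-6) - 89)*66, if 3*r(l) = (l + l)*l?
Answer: -4290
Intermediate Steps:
r(l) = 2*l²/3 (r(l) = ((l + l)*l)/3 = ((2*l)*l)/3 = (2*l²)/3 = 2*l²/3)
(r(-6) - 89)*66 = ((⅔)*(-6)² - 89)*66 = ((⅔)*36 - 89)*66 = (24 - 89)*66 = -65*66 = -4290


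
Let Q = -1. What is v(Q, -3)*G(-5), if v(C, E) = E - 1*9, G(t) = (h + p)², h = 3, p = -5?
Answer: -48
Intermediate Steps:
G(t) = 4 (G(t) = (3 - 5)² = (-2)² = 4)
v(C, E) = -9 + E (v(C, E) = E - 9 = -9 + E)
v(Q, -3)*G(-5) = (-9 - 3)*4 = -12*4 = -48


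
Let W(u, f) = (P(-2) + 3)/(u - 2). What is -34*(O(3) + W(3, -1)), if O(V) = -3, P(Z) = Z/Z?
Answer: -34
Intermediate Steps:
P(Z) = 1
W(u, f) = 4/(-2 + u) (W(u, f) = (1 + 3)/(u - 2) = 4/(-2 + u))
-34*(O(3) + W(3, -1)) = -34*(-3 + 4/(-2 + 3)) = -34*(-3 + 4/1) = -34*(-3 + 4*1) = -34*(-3 + 4) = -34*1 = -34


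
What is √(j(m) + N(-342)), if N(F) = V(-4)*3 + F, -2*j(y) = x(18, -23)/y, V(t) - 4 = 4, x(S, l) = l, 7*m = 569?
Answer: I*√411640774/1138 ≈ 17.829*I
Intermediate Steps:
m = 569/7 (m = (⅐)*569 = 569/7 ≈ 81.286)
V(t) = 8 (V(t) = 4 + 4 = 8)
j(y) = 23/(2*y) (j(y) = -(-23)/(2*y) = 23/(2*y))
N(F) = 24 + F (N(F) = 8*3 + F = 24 + F)
√(j(m) + N(-342)) = √(23/(2*(569/7)) + (24 - 342)) = √((23/2)*(7/569) - 318) = √(161/1138 - 318) = √(-361723/1138) = I*√411640774/1138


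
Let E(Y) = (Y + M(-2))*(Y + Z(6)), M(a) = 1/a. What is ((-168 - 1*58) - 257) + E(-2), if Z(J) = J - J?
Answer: -478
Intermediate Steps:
M(a) = 1/a
Z(J) = 0
E(Y) = Y*(-½ + Y) (E(Y) = (Y + 1/(-2))*(Y + 0) = (Y - ½)*Y = (-½ + Y)*Y = Y*(-½ + Y))
((-168 - 1*58) - 257) + E(-2) = ((-168 - 1*58) - 257) - 2*(-½ - 2) = ((-168 - 58) - 257) - 2*(-5/2) = (-226 - 257) + 5 = -483 + 5 = -478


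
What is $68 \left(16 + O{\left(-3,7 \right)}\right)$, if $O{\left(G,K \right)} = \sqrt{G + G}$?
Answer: $1088 + 68 i \sqrt{6} \approx 1088.0 + 166.57 i$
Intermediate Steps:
$O{\left(G,K \right)} = \sqrt{2} \sqrt{G}$ ($O{\left(G,K \right)} = \sqrt{2 G} = \sqrt{2} \sqrt{G}$)
$68 \left(16 + O{\left(-3,7 \right)}\right) = 68 \left(16 + \sqrt{2} \sqrt{-3}\right) = 68 \left(16 + \sqrt{2} i \sqrt{3}\right) = 68 \left(16 + i \sqrt{6}\right) = 1088 + 68 i \sqrt{6}$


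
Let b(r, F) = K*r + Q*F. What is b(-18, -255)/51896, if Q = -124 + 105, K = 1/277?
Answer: 1342047/14375192 ≈ 0.093359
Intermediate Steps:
K = 1/277 ≈ 0.0036101
Q = -19
b(r, F) = -19*F + r/277 (b(r, F) = r/277 - 19*F = -19*F + r/277)
b(-18, -255)/51896 = (-19*(-255) + (1/277)*(-18))/51896 = (4845 - 18/277)*(1/51896) = (1342047/277)*(1/51896) = 1342047/14375192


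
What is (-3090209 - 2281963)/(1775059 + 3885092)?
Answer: -1790724/1886717 ≈ -0.94912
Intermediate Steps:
(-3090209 - 2281963)/(1775059 + 3885092) = -5372172/5660151 = -5372172*1/5660151 = -1790724/1886717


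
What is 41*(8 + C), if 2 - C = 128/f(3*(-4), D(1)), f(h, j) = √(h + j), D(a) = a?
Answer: 410 + 5248*I*√11/11 ≈ 410.0 + 1582.3*I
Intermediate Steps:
C = 2 + 128*I*√11/11 (C = 2 - 128/(√(3*(-4) + 1)) = 2 - 128/(√(-12 + 1)) = 2 - 128/(√(-11)) = 2 - 128/(I*√11) = 2 - 128*(-I*√11/11) = 2 - (-128)*I*√11/11 = 2 + 128*I*√11/11 ≈ 2.0 + 38.593*I)
41*(8 + C) = 41*(8 + (2 + 128*I*√11/11)) = 41*(10 + 128*I*√11/11) = 410 + 5248*I*√11/11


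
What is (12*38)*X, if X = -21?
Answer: -9576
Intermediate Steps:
(12*38)*X = (12*38)*(-21) = 456*(-21) = -9576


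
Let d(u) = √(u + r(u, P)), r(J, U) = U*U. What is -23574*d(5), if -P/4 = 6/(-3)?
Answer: -23574*√69 ≈ -1.9582e+5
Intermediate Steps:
P = 8 (P = -24/(-3) = -24*(-1)/3 = -4*(-2) = 8)
r(J, U) = U²
d(u) = √(64 + u) (d(u) = √(u + 8²) = √(u + 64) = √(64 + u))
-23574*d(5) = -23574*√(64 + 5) = -23574*√69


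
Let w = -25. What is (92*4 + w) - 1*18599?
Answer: -18256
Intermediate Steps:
(92*4 + w) - 1*18599 = (92*4 - 25) - 1*18599 = (368 - 25) - 18599 = 343 - 18599 = -18256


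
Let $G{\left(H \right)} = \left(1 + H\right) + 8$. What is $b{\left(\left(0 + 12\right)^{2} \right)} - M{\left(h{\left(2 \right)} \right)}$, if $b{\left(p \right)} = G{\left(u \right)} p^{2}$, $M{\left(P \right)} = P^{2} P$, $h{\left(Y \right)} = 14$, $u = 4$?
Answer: $266824$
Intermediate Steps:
$G{\left(H \right)} = 9 + H$
$M{\left(P \right)} = P^{3}$
$b{\left(p \right)} = 13 p^{2}$ ($b{\left(p \right)} = \left(9 + 4\right) p^{2} = 13 p^{2}$)
$b{\left(\left(0 + 12\right)^{2} \right)} - M{\left(h{\left(2 \right)} \right)} = 13 \left(\left(0 + 12\right)^{2}\right)^{2} - 14^{3} = 13 \left(12^{2}\right)^{2} - 2744 = 13 \cdot 144^{2} - 2744 = 13 \cdot 20736 - 2744 = 269568 - 2744 = 266824$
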